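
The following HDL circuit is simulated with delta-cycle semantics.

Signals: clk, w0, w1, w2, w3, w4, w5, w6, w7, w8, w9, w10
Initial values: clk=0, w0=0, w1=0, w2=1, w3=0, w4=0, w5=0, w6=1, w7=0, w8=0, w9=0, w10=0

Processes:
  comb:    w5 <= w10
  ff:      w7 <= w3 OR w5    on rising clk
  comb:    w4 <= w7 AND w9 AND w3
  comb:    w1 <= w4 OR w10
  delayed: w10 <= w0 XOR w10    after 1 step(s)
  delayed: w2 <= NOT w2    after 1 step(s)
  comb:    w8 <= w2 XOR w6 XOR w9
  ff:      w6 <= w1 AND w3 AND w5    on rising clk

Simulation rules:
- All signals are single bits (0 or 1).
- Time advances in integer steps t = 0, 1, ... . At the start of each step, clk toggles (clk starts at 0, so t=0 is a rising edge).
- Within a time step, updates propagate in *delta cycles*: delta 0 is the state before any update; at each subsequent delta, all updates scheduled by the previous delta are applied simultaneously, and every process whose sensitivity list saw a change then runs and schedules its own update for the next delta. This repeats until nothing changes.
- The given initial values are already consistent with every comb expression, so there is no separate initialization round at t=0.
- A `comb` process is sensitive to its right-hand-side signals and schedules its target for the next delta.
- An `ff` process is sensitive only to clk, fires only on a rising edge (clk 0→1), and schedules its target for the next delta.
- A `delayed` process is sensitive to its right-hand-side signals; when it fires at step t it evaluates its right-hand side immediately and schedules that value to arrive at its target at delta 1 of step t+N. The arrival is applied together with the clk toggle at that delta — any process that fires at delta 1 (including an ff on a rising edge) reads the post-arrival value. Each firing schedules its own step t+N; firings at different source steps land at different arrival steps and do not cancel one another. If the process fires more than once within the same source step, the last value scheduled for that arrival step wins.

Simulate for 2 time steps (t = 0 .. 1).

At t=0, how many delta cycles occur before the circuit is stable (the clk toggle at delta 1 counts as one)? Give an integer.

3

t=0 Δ0: w4=0 w6=1 w0=0 w2=1 w1=0 clk=0 w3=0 w8=0 w5=0 w9=0 w10=0 w7=0
  Δ1: clk:0→1
  Δ2: w6:1→0
  Δ3: w8:0→1
  (3Δ to stable)
t=1 Δ0: w4=0 w6=0 w0=0 w2=1 w1=0 clk=1 w3=0 w8=1 w5=0 w9=0 w10=0 w7=0
  Δ1: clk:1→0
  (1Δ to stable)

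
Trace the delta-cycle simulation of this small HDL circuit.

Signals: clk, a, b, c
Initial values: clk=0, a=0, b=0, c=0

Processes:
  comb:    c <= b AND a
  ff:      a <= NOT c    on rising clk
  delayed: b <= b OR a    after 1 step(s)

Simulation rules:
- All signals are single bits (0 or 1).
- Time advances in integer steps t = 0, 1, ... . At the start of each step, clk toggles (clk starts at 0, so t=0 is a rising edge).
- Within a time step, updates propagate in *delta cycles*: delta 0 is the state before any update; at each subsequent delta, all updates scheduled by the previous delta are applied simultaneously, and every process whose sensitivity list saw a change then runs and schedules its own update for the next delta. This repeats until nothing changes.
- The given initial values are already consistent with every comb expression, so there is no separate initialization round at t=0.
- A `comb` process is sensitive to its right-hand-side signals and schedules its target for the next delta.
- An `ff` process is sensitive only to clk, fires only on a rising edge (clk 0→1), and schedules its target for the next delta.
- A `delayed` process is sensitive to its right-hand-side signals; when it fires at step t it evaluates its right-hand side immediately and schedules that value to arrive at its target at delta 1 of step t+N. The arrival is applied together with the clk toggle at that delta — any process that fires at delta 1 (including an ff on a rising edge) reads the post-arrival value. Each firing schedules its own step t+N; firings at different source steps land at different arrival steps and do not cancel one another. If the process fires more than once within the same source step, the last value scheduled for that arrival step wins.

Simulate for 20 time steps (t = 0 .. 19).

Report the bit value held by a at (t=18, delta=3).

t0.Δ0 clk=0 c=0 a=0 b=0
t0.Δ1 clk=1 c=0 a=0 b=0
t0.Δ2 clk=1 c=0 a=1 b=0
t1.Δ0 clk=1 c=0 a=1 b=0
t1.Δ1 clk=0 c=0 a=1 b=1
t1.Δ2 clk=0 c=1 a=1 b=1
t2.Δ0 clk=0 c=1 a=1 b=1
t2.Δ1 clk=1 c=1 a=1 b=1
t2.Δ2 clk=1 c=1 a=0 b=1
t2.Δ3 clk=1 c=0 a=0 b=1
t3.Δ0 clk=1 c=0 a=0 b=1
t3.Δ1 clk=0 c=0 a=0 b=1
t4.Δ0 clk=0 c=0 a=0 b=1
t4.Δ1 clk=1 c=0 a=0 b=1
t4.Δ2 clk=1 c=0 a=1 b=1
t4.Δ3 clk=1 c=1 a=1 b=1
t5.Δ0 clk=1 c=1 a=1 b=1
t5.Δ1 clk=0 c=1 a=1 b=1
t6.Δ0 clk=0 c=1 a=1 b=1
t6.Δ1 clk=1 c=1 a=1 b=1
t6.Δ2 clk=1 c=1 a=0 b=1
t6.Δ3 clk=1 c=0 a=0 b=1
t7.Δ0 clk=1 c=0 a=0 b=1
t7.Δ1 clk=0 c=0 a=0 b=1
t8.Δ0 clk=0 c=0 a=0 b=1
t8.Δ1 clk=1 c=0 a=0 b=1
t8.Δ2 clk=1 c=0 a=1 b=1
t8.Δ3 clk=1 c=1 a=1 b=1
t9.Δ0 clk=1 c=1 a=1 b=1
t9.Δ1 clk=0 c=1 a=1 b=1
t10.Δ0 clk=0 c=1 a=1 b=1
t10.Δ1 clk=1 c=1 a=1 b=1
t10.Δ2 clk=1 c=1 a=0 b=1
t10.Δ3 clk=1 c=0 a=0 b=1
t11.Δ0 clk=1 c=0 a=0 b=1
t11.Δ1 clk=0 c=0 a=0 b=1
t12.Δ0 clk=0 c=0 a=0 b=1
t12.Δ1 clk=1 c=0 a=0 b=1
t12.Δ2 clk=1 c=0 a=1 b=1
t12.Δ3 clk=1 c=1 a=1 b=1
t13.Δ0 clk=1 c=1 a=1 b=1
t13.Δ1 clk=0 c=1 a=1 b=1
t14.Δ0 clk=0 c=1 a=1 b=1
t14.Δ1 clk=1 c=1 a=1 b=1
t14.Δ2 clk=1 c=1 a=0 b=1
t14.Δ3 clk=1 c=0 a=0 b=1
t15.Δ0 clk=1 c=0 a=0 b=1
t15.Δ1 clk=0 c=0 a=0 b=1
t16.Δ0 clk=0 c=0 a=0 b=1
t16.Δ1 clk=1 c=0 a=0 b=1
t16.Δ2 clk=1 c=0 a=1 b=1
t16.Δ3 clk=1 c=1 a=1 b=1
t17.Δ0 clk=1 c=1 a=1 b=1
t17.Δ1 clk=0 c=1 a=1 b=1
t18.Δ0 clk=0 c=1 a=1 b=1
t18.Δ1 clk=1 c=1 a=1 b=1
t18.Δ2 clk=1 c=1 a=0 b=1
t18.Δ3 clk=1 c=0 a=0 b=1
t19.Δ0 clk=1 c=0 a=0 b=1
t19.Δ1 clk=0 c=0 a=0 b=1

0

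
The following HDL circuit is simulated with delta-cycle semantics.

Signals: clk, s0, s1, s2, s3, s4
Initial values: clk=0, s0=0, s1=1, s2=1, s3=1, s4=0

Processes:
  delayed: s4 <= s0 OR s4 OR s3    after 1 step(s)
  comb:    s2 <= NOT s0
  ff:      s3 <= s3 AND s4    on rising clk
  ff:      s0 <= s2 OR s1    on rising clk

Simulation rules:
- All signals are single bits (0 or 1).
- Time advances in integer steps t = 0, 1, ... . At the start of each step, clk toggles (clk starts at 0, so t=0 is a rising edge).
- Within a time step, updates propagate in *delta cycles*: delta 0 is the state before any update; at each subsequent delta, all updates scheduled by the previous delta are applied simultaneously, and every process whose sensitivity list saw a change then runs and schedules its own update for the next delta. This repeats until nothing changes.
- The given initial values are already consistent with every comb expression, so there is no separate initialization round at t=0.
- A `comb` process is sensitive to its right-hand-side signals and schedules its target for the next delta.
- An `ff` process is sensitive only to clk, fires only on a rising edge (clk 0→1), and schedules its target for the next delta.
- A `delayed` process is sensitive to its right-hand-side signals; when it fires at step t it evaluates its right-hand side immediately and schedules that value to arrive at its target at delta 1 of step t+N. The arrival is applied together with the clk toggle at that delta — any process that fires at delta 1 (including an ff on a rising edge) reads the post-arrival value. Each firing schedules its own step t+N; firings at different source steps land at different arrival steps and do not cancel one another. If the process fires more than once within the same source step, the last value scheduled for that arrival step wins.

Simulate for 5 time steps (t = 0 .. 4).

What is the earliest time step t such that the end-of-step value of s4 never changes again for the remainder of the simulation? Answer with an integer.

t0.Δ0 s2=1 s1=1 s4=0 s0=0 s3=1 clk=0
t0.Δ1 s2=1 s1=1 s4=0 s0=0 s3=1 clk=1
t0.Δ2 s2=1 s1=1 s4=0 s0=1 s3=0 clk=1
t0.Δ3 s2=0 s1=1 s4=0 s0=1 s3=0 clk=1
t1.Δ0 s2=0 s1=1 s4=0 s0=1 s3=0 clk=1
t1.Δ1 s2=0 s1=1 s4=1 s0=1 s3=0 clk=0
t2.Δ0 s2=0 s1=1 s4=1 s0=1 s3=0 clk=0
t2.Δ1 s2=0 s1=1 s4=1 s0=1 s3=0 clk=1
t3.Δ0 s2=0 s1=1 s4=1 s0=1 s3=0 clk=1
t3.Δ1 s2=0 s1=1 s4=1 s0=1 s3=0 clk=0
t4.Δ0 s2=0 s1=1 s4=1 s0=1 s3=0 clk=0
t4.Δ1 s2=0 s1=1 s4=1 s0=1 s3=0 clk=1

1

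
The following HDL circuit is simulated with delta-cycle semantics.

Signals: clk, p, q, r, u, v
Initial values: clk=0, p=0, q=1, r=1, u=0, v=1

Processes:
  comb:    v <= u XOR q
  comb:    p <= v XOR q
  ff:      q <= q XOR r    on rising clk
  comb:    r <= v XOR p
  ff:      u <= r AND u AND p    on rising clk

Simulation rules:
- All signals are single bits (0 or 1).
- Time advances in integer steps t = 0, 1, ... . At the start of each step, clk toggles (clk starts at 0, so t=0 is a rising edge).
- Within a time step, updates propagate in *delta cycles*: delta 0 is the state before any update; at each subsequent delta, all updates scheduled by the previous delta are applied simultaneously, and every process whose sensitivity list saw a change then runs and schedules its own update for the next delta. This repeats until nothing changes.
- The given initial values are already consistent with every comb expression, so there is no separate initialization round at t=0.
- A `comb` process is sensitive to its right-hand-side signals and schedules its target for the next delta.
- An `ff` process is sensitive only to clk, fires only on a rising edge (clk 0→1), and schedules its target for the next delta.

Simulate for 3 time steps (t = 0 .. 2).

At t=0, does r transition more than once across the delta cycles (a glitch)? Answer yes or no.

no

t0.Δ0 p=0 u=0 r=1 v=1 clk=0 q=1
t0.Δ1 p=0 u=0 r=1 v=1 clk=1 q=1
t0.Δ2 p=0 u=0 r=1 v=1 clk=1 q=0
t0.Δ3 p=1 u=0 r=1 v=0 clk=1 q=0
t0.Δ4 p=0 u=0 r=1 v=0 clk=1 q=0
t0.Δ5 p=0 u=0 r=0 v=0 clk=1 q=0
t1.Δ0 p=0 u=0 r=0 v=0 clk=1 q=0
t1.Δ1 p=0 u=0 r=0 v=0 clk=0 q=0
t2.Δ0 p=0 u=0 r=0 v=0 clk=0 q=0
t2.Δ1 p=0 u=0 r=0 v=0 clk=1 q=0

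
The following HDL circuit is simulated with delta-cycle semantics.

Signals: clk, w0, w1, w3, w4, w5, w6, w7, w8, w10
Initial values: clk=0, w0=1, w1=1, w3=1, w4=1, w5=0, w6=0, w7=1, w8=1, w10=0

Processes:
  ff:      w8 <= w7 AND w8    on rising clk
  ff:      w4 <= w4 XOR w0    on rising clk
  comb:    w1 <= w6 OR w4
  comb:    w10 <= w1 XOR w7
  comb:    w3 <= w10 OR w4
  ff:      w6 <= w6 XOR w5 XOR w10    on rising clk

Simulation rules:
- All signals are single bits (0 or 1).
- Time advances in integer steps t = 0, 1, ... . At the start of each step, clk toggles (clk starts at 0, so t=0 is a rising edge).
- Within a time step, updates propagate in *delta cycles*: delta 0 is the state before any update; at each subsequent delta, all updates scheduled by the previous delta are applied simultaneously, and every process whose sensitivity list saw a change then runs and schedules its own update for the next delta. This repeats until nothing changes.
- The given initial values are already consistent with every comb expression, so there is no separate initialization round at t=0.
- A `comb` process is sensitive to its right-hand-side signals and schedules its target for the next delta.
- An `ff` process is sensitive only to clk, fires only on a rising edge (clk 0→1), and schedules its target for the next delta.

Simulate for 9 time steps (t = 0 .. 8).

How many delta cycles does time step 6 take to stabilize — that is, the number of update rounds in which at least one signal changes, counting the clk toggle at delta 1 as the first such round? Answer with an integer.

3

[bits: w3,clk,w7,w0,w10,w8,w6,w1,w5,w4]
t=0: Δ0=1011010101 Δ1=1111010101 Δ2=1111010100 Δ3=0111010000 Δ4=0111110000 Δ5=1111110000 | 5Δ
t=1: Δ0=1111110000 Δ1=1011110000 | 1Δ
t=2: Δ0=1011110000 Δ1=1111110000 Δ2=1111111001 Δ3=1111111101 Δ4=1111011101 | 4Δ
t=3: Δ0=1111011101 Δ1=1011011101 | 1Δ
t=4: Δ0=1011011101 Δ1=1111011101 Δ2=1111011100 Δ3=0111011100 | 3Δ
t=5: Δ0=0111011100 Δ1=0011011100 | 1Δ
t=6: Δ0=0011011100 Δ1=0111011100 Δ2=0111011101 Δ3=1111011101 | 3Δ
t=7: Δ0=1111011101 Δ1=1011011101 | 1Δ
t=8: Δ0=1011011101 Δ1=1111011101 Δ2=1111011100 Δ3=0111011100 | 3Δ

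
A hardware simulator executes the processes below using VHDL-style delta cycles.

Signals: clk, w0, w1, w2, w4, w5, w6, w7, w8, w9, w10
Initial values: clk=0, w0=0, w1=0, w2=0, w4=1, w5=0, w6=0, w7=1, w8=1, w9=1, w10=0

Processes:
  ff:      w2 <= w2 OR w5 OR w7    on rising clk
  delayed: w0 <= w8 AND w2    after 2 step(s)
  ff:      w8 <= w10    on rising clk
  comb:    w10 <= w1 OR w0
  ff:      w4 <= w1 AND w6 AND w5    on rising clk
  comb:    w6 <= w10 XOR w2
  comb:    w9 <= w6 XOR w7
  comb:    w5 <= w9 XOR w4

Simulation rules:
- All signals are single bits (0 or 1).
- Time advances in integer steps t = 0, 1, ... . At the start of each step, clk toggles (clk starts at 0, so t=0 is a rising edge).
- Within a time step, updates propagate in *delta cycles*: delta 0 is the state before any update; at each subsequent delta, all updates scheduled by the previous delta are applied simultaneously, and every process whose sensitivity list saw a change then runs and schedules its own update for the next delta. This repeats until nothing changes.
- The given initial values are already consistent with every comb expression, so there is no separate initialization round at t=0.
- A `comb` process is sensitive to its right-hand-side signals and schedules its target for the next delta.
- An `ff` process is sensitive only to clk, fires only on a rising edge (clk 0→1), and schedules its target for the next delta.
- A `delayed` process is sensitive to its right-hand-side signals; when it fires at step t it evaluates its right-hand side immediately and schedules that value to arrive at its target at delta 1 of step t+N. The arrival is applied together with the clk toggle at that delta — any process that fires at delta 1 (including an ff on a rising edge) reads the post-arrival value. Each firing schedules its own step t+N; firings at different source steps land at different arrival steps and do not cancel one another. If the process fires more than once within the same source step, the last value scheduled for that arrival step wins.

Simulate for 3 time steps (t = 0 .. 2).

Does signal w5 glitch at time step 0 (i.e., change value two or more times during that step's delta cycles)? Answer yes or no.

yes

t0.Δ0 clk=0 w1=0 w2=0 w7=1 w6=0 w10=0 w5=0 w4=1 w0=0 w9=1 w8=1
t0.Δ1 clk=1 w1=0 w2=0 w7=1 w6=0 w10=0 w5=0 w4=1 w0=0 w9=1 w8=1
t0.Δ2 clk=1 w1=0 w2=1 w7=1 w6=0 w10=0 w5=0 w4=0 w0=0 w9=1 w8=0
t0.Δ3 clk=1 w1=0 w2=1 w7=1 w6=1 w10=0 w5=1 w4=0 w0=0 w9=1 w8=0
t0.Δ4 clk=1 w1=0 w2=1 w7=1 w6=1 w10=0 w5=1 w4=0 w0=0 w9=0 w8=0
t0.Δ5 clk=1 w1=0 w2=1 w7=1 w6=1 w10=0 w5=0 w4=0 w0=0 w9=0 w8=0
t1.Δ0 clk=1 w1=0 w2=1 w7=1 w6=1 w10=0 w5=0 w4=0 w0=0 w9=0 w8=0
t1.Δ1 clk=0 w1=0 w2=1 w7=1 w6=1 w10=0 w5=0 w4=0 w0=0 w9=0 w8=0
t2.Δ0 clk=0 w1=0 w2=1 w7=1 w6=1 w10=0 w5=0 w4=0 w0=0 w9=0 w8=0
t2.Δ1 clk=1 w1=0 w2=1 w7=1 w6=1 w10=0 w5=0 w4=0 w0=0 w9=0 w8=0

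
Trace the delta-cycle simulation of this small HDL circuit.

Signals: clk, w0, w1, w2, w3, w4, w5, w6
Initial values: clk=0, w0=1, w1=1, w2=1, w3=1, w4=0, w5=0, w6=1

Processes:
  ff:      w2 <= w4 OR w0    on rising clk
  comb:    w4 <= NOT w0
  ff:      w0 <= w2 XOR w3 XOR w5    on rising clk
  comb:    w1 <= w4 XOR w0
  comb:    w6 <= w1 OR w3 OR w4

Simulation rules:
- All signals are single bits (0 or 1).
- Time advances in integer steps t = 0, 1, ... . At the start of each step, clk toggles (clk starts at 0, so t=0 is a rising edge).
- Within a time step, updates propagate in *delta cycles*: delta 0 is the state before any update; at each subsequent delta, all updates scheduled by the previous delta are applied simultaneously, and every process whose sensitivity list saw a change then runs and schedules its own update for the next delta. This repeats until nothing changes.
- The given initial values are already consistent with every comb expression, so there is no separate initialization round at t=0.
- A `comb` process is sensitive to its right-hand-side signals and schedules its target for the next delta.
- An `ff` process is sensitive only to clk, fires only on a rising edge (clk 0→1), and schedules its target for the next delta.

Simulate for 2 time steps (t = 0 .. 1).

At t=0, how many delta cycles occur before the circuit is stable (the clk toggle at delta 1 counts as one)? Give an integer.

t0.Δ0 w1=1 w0=1 w5=0 w3=1 w4=0 clk=0 w6=1 w2=1
t0.Δ1 w1=1 w0=1 w5=0 w3=1 w4=0 clk=1 w6=1 w2=1
t0.Δ2 w1=1 w0=0 w5=0 w3=1 w4=0 clk=1 w6=1 w2=1
t0.Δ3 w1=0 w0=0 w5=0 w3=1 w4=1 clk=1 w6=1 w2=1
t0.Δ4 w1=1 w0=0 w5=0 w3=1 w4=1 clk=1 w6=1 w2=1
t1.Δ0 w1=1 w0=0 w5=0 w3=1 w4=1 clk=1 w6=1 w2=1
t1.Δ1 w1=1 w0=0 w5=0 w3=1 w4=1 clk=0 w6=1 w2=1

4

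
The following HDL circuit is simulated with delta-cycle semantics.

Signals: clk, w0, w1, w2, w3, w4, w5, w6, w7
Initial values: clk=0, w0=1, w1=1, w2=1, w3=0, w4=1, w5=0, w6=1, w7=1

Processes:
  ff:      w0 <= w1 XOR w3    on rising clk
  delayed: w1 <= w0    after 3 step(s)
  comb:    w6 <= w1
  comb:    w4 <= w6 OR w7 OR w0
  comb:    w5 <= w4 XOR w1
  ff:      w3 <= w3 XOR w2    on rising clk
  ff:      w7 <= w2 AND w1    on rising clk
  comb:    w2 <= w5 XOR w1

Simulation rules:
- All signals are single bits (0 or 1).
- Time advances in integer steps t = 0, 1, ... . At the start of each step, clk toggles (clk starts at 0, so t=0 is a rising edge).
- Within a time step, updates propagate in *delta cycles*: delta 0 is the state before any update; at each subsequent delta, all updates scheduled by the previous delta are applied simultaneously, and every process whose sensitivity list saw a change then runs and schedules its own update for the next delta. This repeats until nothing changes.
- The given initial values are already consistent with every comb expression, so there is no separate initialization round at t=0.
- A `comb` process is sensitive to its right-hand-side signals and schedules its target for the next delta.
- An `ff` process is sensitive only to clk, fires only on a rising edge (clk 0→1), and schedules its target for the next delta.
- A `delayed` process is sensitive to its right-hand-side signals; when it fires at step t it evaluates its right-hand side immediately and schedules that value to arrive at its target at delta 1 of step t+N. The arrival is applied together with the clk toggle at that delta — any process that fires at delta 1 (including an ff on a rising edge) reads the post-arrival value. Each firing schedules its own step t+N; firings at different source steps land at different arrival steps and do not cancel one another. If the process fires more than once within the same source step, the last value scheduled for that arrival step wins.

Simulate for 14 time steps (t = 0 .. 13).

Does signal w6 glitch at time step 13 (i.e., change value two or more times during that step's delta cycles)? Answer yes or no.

t0.Δ0 clk=0 w7=1 w1=1 w0=1 w4=1 w2=1 w5=0 w3=0 w6=1
t0.Δ1 clk=1 w7=1 w1=1 w0=1 w4=1 w2=1 w5=0 w3=0 w6=1
t0.Δ2 clk=1 w7=1 w1=1 w0=1 w4=1 w2=1 w5=0 w3=1 w6=1
t1.Δ0 clk=1 w7=1 w1=1 w0=1 w4=1 w2=1 w5=0 w3=1 w6=1
t1.Δ1 clk=0 w7=1 w1=1 w0=1 w4=1 w2=1 w5=0 w3=1 w6=1
t2.Δ0 clk=0 w7=1 w1=1 w0=1 w4=1 w2=1 w5=0 w3=1 w6=1
t2.Δ1 clk=1 w7=1 w1=1 w0=1 w4=1 w2=1 w5=0 w3=1 w6=1
t2.Δ2 clk=1 w7=1 w1=1 w0=0 w4=1 w2=1 w5=0 w3=0 w6=1
t3.Δ0 clk=1 w7=1 w1=1 w0=0 w4=1 w2=1 w5=0 w3=0 w6=1
t3.Δ1 clk=0 w7=1 w1=1 w0=0 w4=1 w2=1 w5=0 w3=0 w6=1
t4.Δ0 clk=0 w7=1 w1=1 w0=0 w4=1 w2=1 w5=0 w3=0 w6=1
t4.Δ1 clk=1 w7=1 w1=1 w0=0 w4=1 w2=1 w5=0 w3=0 w6=1
t4.Δ2 clk=1 w7=1 w1=1 w0=1 w4=1 w2=1 w5=0 w3=1 w6=1
t5.Δ0 clk=1 w7=1 w1=1 w0=1 w4=1 w2=1 w5=0 w3=1 w6=1
t5.Δ1 clk=0 w7=1 w1=0 w0=1 w4=1 w2=1 w5=0 w3=1 w6=1
t5.Δ2 clk=0 w7=1 w1=0 w0=1 w4=1 w2=0 w5=1 w3=1 w6=0
t5.Δ3 clk=0 w7=1 w1=0 w0=1 w4=1 w2=1 w5=1 w3=1 w6=0
t6.Δ0 clk=0 w7=1 w1=0 w0=1 w4=1 w2=1 w5=1 w3=1 w6=0
t6.Δ1 clk=1 w7=1 w1=0 w0=1 w4=1 w2=1 w5=1 w3=1 w6=0
t6.Δ2 clk=1 w7=0 w1=0 w0=1 w4=1 w2=1 w5=1 w3=0 w6=0
t7.Δ0 clk=1 w7=0 w1=0 w0=1 w4=1 w2=1 w5=1 w3=0 w6=0
t7.Δ1 clk=0 w7=0 w1=1 w0=1 w4=1 w2=1 w5=1 w3=0 w6=0
t7.Δ2 clk=0 w7=0 w1=1 w0=1 w4=1 w2=0 w5=0 w3=0 w6=1
t7.Δ3 clk=0 w7=0 w1=1 w0=1 w4=1 w2=1 w5=0 w3=0 w6=1
t8.Δ0 clk=0 w7=0 w1=1 w0=1 w4=1 w2=1 w5=0 w3=0 w6=1
t8.Δ1 clk=1 w7=0 w1=1 w0=1 w4=1 w2=1 w5=0 w3=0 w6=1
t8.Δ2 clk=1 w7=1 w1=1 w0=1 w4=1 w2=1 w5=0 w3=1 w6=1
t9.Δ0 clk=1 w7=1 w1=1 w0=1 w4=1 w2=1 w5=0 w3=1 w6=1
t9.Δ1 clk=0 w7=1 w1=1 w0=1 w4=1 w2=1 w5=0 w3=1 w6=1
t10.Δ0 clk=0 w7=1 w1=1 w0=1 w4=1 w2=1 w5=0 w3=1 w6=1
t10.Δ1 clk=1 w7=1 w1=1 w0=1 w4=1 w2=1 w5=0 w3=1 w6=1
t10.Δ2 clk=1 w7=1 w1=1 w0=0 w4=1 w2=1 w5=0 w3=0 w6=1
t11.Δ0 clk=1 w7=1 w1=1 w0=0 w4=1 w2=1 w5=0 w3=0 w6=1
t11.Δ1 clk=0 w7=1 w1=1 w0=0 w4=1 w2=1 w5=0 w3=0 w6=1
t12.Δ0 clk=0 w7=1 w1=1 w0=0 w4=1 w2=1 w5=0 w3=0 w6=1
t12.Δ1 clk=1 w7=1 w1=1 w0=0 w4=1 w2=1 w5=0 w3=0 w6=1
t12.Δ2 clk=1 w7=1 w1=1 w0=1 w4=1 w2=1 w5=0 w3=1 w6=1
t13.Δ0 clk=1 w7=1 w1=1 w0=1 w4=1 w2=1 w5=0 w3=1 w6=1
t13.Δ1 clk=0 w7=1 w1=0 w0=1 w4=1 w2=1 w5=0 w3=1 w6=1
t13.Δ2 clk=0 w7=1 w1=0 w0=1 w4=1 w2=0 w5=1 w3=1 w6=0
t13.Δ3 clk=0 w7=1 w1=0 w0=1 w4=1 w2=1 w5=1 w3=1 w6=0

no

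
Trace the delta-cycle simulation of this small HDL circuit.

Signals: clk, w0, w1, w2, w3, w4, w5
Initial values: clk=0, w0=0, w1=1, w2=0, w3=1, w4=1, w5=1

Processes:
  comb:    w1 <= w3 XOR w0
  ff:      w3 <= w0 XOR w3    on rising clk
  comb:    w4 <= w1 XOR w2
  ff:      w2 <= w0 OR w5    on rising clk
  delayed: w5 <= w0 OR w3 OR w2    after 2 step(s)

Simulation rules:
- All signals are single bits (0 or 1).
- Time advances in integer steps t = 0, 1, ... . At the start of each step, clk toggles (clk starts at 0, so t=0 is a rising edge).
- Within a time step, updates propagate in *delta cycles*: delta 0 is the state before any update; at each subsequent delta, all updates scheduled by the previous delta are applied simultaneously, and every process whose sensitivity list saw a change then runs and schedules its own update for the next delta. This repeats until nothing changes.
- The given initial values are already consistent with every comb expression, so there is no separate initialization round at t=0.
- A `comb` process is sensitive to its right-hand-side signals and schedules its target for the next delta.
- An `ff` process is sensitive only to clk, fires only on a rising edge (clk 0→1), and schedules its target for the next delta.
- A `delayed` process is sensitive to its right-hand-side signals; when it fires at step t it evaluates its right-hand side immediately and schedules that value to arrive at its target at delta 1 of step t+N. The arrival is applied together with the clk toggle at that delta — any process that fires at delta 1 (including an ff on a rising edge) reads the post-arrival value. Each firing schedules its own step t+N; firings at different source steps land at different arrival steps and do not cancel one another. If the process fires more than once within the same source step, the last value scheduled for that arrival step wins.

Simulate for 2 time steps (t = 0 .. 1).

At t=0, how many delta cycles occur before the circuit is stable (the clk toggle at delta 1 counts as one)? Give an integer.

3

t=0 Δ0: w2=0 w3=1 w4=1 clk=0 w0=0 w1=1 w5=1
  Δ1: clk:0→1
  Δ2: w2:0→1
  Δ3: w4:1→0
  (3Δ to stable)
t=1 Δ0: w2=1 w3=1 w4=0 clk=1 w0=0 w1=1 w5=1
  Δ1: clk:1→0
  (1Δ to stable)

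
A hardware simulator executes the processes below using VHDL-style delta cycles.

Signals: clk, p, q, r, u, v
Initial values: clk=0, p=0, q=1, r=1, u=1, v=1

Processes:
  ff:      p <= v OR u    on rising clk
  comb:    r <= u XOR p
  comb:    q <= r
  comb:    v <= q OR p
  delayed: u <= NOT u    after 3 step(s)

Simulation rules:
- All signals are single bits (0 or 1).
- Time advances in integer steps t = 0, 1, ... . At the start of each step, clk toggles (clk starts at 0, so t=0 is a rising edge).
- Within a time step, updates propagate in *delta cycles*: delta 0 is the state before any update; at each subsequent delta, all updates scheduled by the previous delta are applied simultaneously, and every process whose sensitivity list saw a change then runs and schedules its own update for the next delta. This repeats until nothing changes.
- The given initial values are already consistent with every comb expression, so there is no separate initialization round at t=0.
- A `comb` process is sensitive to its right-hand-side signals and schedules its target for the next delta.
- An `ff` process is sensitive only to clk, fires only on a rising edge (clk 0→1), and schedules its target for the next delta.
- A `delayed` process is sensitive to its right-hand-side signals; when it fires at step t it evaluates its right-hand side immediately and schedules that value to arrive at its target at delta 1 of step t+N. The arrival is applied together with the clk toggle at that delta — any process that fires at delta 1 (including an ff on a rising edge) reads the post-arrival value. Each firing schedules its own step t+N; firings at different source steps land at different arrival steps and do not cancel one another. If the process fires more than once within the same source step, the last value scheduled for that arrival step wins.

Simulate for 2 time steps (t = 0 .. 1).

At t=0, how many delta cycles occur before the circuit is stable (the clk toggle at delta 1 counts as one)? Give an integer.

4

[bits: u,v,clk,r,q,p]
t=0: Δ0=110110 Δ1=111110 Δ2=111111 Δ3=111011 Δ4=111001 | 4Δ
t=1: Δ0=111001 Δ1=110001 | 1Δ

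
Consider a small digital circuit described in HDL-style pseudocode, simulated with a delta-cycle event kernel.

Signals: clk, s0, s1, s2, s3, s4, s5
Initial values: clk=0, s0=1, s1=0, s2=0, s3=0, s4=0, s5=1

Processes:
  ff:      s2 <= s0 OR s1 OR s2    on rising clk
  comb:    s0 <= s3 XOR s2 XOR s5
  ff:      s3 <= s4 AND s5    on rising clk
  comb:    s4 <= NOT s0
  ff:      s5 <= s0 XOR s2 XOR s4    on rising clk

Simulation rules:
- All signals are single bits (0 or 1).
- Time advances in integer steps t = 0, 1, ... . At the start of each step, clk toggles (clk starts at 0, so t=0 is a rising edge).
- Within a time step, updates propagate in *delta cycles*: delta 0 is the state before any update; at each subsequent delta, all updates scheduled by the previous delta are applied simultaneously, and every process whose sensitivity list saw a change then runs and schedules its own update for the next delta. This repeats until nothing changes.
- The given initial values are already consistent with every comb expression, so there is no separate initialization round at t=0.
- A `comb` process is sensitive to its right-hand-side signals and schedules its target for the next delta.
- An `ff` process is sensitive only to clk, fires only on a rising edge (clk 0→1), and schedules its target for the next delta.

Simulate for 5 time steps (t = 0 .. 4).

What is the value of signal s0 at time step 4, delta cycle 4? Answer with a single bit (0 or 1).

1

t0.Δ0 s4=0 clk=0 s1=0 s2=0 s5=1 s3=0 s0=1
t0.Δ1 s4=0 clk=1 s1=0 s2=0 s5=1 s3=0 s0=1
t0.Δ2 s4=0 clk=1 s1=0 s2=1 s5=1 s3=0 s0=1
t0.Δ3 s4=0 clk=1 s1=0 s2=1 s5=1 s3=0 s0=0
t0.Δ4 s4=1 clk=1 s1=0 s2=1 s5=1 s3=0 s0=0
t1.Δ0 s4=1 clk=1 s1=0 s2=1 s5=1 s3=0 s0=0
t1.Δ1 s4=1 clk=0 s1=0 s2=1 s5=1 s3=0 s0=0
t2.Δ0 s4=1 clk=0 s1=0 s2=1 s5=1 s3=0 s0=0
t2.Δ1 s4=1 clk=1 s1=0 s2=1 s5=1 s3=0 s0=0
t2.Δ2 s4=1 clk=1 s1=0 s2=1 s5=0 s3=1 s0=0
t3.Δ0 s4=1 clk=1 s1=0 s2=1 s5=0 s3=1 s0=0
t3.Δ1 s4=1 clk=0 s1=0 s2=1 s5=0 s3=1 s0=0
t4.Δ0 s4=1 clk=0 s1=0 s2=1 s5=0 s3=1 s0=0
t4.Δ1 s4=1 clk=1 s1=0 s2=1 s5=0 s3=1 s0=0
t4.Δ2 s4=1 clk=1 s1=0 s2=1 s5=0 s3=0 s0=0
t4.Δ3 s4=1 clk=1 s1=0 s2=1 s5=0 s3=0 s0=1
t4.Δ4 s4=0 clk=1 s1=0 s2=1 s5=0 s3=0 s0=1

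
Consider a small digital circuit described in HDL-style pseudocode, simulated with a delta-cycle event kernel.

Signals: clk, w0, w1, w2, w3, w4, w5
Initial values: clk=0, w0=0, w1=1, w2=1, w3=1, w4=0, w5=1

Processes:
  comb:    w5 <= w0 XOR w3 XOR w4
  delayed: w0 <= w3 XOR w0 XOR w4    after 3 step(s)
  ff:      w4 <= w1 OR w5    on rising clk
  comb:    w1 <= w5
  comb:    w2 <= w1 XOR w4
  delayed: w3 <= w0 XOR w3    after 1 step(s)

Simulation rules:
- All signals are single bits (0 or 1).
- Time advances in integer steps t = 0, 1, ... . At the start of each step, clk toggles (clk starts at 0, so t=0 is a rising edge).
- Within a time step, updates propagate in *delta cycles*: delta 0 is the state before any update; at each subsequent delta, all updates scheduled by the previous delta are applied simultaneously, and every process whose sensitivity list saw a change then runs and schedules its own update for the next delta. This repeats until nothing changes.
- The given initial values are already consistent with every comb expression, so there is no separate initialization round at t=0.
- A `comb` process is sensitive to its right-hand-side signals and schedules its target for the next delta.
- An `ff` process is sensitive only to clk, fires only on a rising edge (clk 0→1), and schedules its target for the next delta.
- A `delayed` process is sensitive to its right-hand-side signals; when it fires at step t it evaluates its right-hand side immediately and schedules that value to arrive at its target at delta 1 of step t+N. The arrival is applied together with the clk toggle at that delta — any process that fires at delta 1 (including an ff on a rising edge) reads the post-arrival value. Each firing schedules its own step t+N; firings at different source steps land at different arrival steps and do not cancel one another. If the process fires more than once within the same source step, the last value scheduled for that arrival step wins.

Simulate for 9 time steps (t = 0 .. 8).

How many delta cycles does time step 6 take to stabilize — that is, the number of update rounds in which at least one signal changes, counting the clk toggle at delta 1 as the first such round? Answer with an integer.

t0.Δ0 w5=1 w0=0 clk=0 w1=1 w3=1 w4=0 w2=1
t0.Δ1 w5=1 w0=0 clk=1 w1=1 w3=1 w4=0 w2=1
t0.Δ2 w5=1 w0=0 clk=1 w1=1 w3=1 w4=1 w2=1
t0.Δ3 w5=0 w0=0 clk=1 w1=1 w3=1 w4=1 w2=0
t0.Δ4 w5=0 w0=0 clk=1 w1=0 w3=1 w4=1 w2=0
t0.Δ5 w5=0 w0=0 clk=1 w1=0 w3=1 w4=1 w2=1
t1.Δ0 w5=0 w0=0 clk=1 w1=0 w3=1 w4=1 w2=1
t1.Δ1 w5=0 w0=0 clk=0 w1=0 w3=1 w4=1 w2=1
t2.Δ0 w5=0 w0=0 clk=0 w1=0 w3=1 w4=1 w2=1
t2.Δ1 w5=0 w0=0 clk=1 w1=0 w3=1 w4=1 w2=1
t2.Δ2 w5=0 w0=0 clk=1 w1=0 w3=1 w4=0 w2=1
t2.Δ3 w5=1 w0=0 clk=1 w1=0 w3=1 w4=0 w2=0
t2.Δ4 w5=1 w0=0 clk=1 w1=1 w3=1 w4=0 w2=0
t2.Δ5 w5=1 w0=0 clk=1 w1=1 w3=1 w4=0 w2=1
t3.Δ0 w5=1 w0=0 clk=1 w1=1 w3=1 w4=0 w2=1
t3.Δ1 w5=1 w0=0 clk=0 w1=1 w3=1 w4=0 w2=1
t4.Δ0 w5=1 w0=0 clk=0 w1=1 w3=1 w4=0 w2=1
t4.Δ1 w5=1 w0=0 clk=1 w1=1 w3=1 w4=0 w2=1
t4.Δ2 w5=1 w0=0 clk=1 w1=1 w3=1 w4=1 w2=1
t4.Δ3 w5=0 w0=0 clk=1 w1=1 w3=1 w4=1 w2=0
t4.Δ4 w5=0 w0=0 clk=1 w1=0 w3=1 w4=1 w2=0
t4.Δ5 w5=0 w0=0 clk=1 w1=0 w3=1 w4=1 w2=1
t5.Δ0 w5=0 w0=0 clk=1 w1=0 w3=1 w4=1 w2=1
t5.Δ1 w5=0 w0=1 clk=0 w1=0 w3=1 w4=1 w2=1
t5.Δ2 w5=1 w0=1 clk=0 w1=0 w3=1 w4=1 w2=1
t5.Δ3 w5=1 w0=1 clk=0 w1=1 w3=1 w4=1 w2=1
t5.Δ4 w5=1 w0=1 clk=0 w1=1 w3=1 w4=1 w2=0
t6.Δ0 w5=1 w0=1 clk=0 w1=1 w3=1 w4=1 w2=0
t6.Δ1 w5=1 w0=1 clk=1 w1=1 w3=0 w4=1 w2=0
t6.Δ2 w5=0 w0=1 clk=1 w1=1 w3=0 w4=1 w2=0
t6.Δ3 w5=0 w0=1 clk=1 w1=0 w3=0 w4=1 w2=0
t6.Δ4 w5=0 w0=1 clk=1 w1=0 w3=0 w4=1 w2=1
t7.Δ0 w5=0 w0=1 clk=1 w1=0 w3=0 w4=1 w2=1
t7.Δ1 w5=0 w0=0 clk=0 w1=0 w3=1 w4=1 w2=1
t8.Δ0 w5=0 w0=0 clk=0 w1=0 w3=1 w4=1 w2=1
t8.Δ1 w5=0 w0=1 clk=1 w1=0 w3=1 w4=1 w2=1
t8.Δ2 w5=1 w0=1 clk=1 w1=0 w3=1 w4=0 w2=1
t8.Δ3 w5=0 w0=1 clk=1 w1=1 w3=1 w4=0 w2=0
t8.Δ4 w5=0 w0=1 clk=1 w1=0 w3=1 w4=0 w2=1
t8.Δ5 w5=0 w0=1 clk=1 w1=0 w3=1 w4=0 w2=0

4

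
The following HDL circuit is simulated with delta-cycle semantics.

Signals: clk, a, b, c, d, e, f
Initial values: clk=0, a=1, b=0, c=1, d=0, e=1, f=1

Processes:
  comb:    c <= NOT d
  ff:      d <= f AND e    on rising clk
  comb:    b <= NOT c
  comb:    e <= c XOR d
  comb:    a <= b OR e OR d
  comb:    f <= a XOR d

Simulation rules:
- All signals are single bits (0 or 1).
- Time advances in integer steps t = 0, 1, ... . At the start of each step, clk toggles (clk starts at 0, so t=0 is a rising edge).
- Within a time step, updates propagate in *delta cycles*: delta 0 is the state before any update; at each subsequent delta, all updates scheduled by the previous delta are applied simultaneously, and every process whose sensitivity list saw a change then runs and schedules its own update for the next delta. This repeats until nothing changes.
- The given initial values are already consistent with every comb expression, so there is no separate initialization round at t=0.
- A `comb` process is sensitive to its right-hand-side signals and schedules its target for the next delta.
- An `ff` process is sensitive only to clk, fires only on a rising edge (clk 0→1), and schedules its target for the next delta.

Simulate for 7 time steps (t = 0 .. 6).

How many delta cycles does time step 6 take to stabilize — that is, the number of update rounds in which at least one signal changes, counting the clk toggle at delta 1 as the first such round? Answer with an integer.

t=0 Δ0: d=0 clk=0 b=0 c=1 f=1 e=1 a=1
  Δ1: clk:0→1
  Δ2: d:0→1
  Δ3: c:1→0, f:1→0, e:1→0
  Δ4: b:0→1, e:0→1
  (4Δ to stable)
t=1 Δ0: d=1 clk=1 b=1 c=0 f=0 e=1 a=1
  Δ1: clk:1→0
  (1Δ to stable)
t=2 Δ0: d=1 clk=0 b=1 c=0 f=0 e=1 a=1
  Δ1: clk:0→1
  Δ2: d:1→0
  Δ3: c:0→1, f:0→1, e:1→0
  Δ4: b:1→0, e:0→1
  (4Δ to stable)
t=3 Δ0: d=0 clk=1 b=0 c=1 f=1 e=1 a=1
  Δ1: clk:1→0
  (1Δ to stable)
t=4 Δ0: d=0 clk=0 b=0 c=1 f=1 e=1 a=1
  Δ1: clk:0→1
  Δ2: d:0→1
  Δ3: c:1→0, f:1→0, e:1→0
  Δ4: b:0→1, e:0→1
  (4Δ to stable)
t=5 Δ0: d=1 clk=1 b=1 c=0 f=0 e=1 a=1
  Δ1: clk:1→0
  (1Δ to stable)
t=6 Δ0: d=1 clk=0 b=1 c=0 f=0 e=1 a=1
  Δ1: clk:0→1
  Δ2: d:1→0
  Δ3: c:0→1, f:0→1, e:1→0
  Δ4: b:1→0, e:0→1
  (4Δ to stable)

4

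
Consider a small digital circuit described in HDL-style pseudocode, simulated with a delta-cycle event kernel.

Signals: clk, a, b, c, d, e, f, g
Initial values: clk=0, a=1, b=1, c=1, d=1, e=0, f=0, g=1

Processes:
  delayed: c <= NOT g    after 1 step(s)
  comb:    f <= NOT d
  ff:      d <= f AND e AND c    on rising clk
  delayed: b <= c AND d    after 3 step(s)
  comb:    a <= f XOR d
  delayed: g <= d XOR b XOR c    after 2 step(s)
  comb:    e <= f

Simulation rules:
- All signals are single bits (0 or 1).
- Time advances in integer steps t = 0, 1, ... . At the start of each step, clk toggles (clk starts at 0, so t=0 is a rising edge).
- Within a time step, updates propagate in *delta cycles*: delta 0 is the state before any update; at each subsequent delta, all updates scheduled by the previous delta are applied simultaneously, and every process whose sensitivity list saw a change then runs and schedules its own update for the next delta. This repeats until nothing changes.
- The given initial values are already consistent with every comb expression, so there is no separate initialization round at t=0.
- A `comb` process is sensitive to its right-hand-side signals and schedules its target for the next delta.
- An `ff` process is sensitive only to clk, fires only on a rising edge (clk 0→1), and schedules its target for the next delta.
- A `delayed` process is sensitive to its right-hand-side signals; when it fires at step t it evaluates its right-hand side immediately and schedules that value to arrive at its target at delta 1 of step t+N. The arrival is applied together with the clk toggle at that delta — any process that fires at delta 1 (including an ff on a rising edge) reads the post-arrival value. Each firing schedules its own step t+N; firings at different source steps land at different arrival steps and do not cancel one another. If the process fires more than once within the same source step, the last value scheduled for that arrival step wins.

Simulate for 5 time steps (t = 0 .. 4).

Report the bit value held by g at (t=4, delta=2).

t0.Δ0 d=1 b=1 a=1 f=0 c=1 clk=0 g=1 e=0
t0.Δ1 d=1 b=1 a=1 f=0 c=1 clk=1 g=1 e=0
t0.Δ2 d=0 b=1 a=1 f=0 c=1 clk=1 g=1 e=0
t0.Δ3 d=0 b=1 a=0 f=1 c=1 clk=1 g=1 e=0
t0.Δ4 d=0 b=1 a=1 f=1 c=1 clk=1 g=1 e=1
t1.Δ0 d=0 b=1 a=1 f=1 c=1 clk=1 g=1 e=1
t1.Δ1 d=0 b=1 a=1 f=1 c=1 clk=0 g=1 e=1
t2.Δ0 d=0 b=1 a=1 f=1 c=1 clk=0 g=1 e=1
t2.Δ1 d=0 b=1 a=1 f=1 c=1 clk=1 g=0 e=1
t2.Δ2 d=1 b=1 a=1 f=1 c=1 clk=1 g=0 e=1
t2.Δ3 d=1 b=1 a=0 f=0 c=1 clk=1 g=0 e=1
t2.Δ4 d=1 b=1 a=1 f=0 c=1 clk=1 g=0 e=0
t3.Δ0 d=1 b=1 a=1 f=0 c=1 clk=1 g=0 e=0
t3.Δ1 d=1 b=0 a=1 f=0 c=1 clk=0 g=0 e=0
t4.Δ0 d=1 b=0 a=1 f=0 c=1 clk=0 g=0 e=0
t4.Δ1 d=1 b=0 a=1 f=0 c=1 clk=1 g=1 e=0
t4.Δ2 d=0 b=0 a=1 f=0 c=1 clk=1 g=1 e=0
t4.Δ3 d=0 b=0 a=0 f=1 c=1 clk=1 g=1 e=0
t4.Δ4 d=0 b=0 a=1 f=1 c=1 clk=1 g=1 e=1

1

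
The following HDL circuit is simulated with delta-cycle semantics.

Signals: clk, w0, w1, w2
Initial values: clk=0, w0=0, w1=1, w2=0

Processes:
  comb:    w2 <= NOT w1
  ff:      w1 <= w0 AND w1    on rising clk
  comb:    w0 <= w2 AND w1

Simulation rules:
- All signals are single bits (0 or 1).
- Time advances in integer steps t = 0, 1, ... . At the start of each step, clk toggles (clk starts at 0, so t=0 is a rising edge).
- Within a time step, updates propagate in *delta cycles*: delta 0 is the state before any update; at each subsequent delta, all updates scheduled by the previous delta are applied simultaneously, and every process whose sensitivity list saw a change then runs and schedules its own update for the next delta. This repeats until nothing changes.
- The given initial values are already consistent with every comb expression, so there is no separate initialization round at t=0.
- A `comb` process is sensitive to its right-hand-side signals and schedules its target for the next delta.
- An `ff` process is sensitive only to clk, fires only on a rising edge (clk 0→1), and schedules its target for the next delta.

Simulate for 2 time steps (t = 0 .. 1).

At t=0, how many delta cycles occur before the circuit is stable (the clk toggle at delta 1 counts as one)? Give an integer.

3

t=0 Δ0: w1=1 clk=0 w2=0 w0=0
  Δ1: clk:0→1
  Δ2: w1:1→0
  Δ3: w2:0→1
  (3Δ to stable)
t=1 Δ0: w1=0 clk=1 w2=1 w0=0
  Δ1: clk:1→0
  (1Δ to stable)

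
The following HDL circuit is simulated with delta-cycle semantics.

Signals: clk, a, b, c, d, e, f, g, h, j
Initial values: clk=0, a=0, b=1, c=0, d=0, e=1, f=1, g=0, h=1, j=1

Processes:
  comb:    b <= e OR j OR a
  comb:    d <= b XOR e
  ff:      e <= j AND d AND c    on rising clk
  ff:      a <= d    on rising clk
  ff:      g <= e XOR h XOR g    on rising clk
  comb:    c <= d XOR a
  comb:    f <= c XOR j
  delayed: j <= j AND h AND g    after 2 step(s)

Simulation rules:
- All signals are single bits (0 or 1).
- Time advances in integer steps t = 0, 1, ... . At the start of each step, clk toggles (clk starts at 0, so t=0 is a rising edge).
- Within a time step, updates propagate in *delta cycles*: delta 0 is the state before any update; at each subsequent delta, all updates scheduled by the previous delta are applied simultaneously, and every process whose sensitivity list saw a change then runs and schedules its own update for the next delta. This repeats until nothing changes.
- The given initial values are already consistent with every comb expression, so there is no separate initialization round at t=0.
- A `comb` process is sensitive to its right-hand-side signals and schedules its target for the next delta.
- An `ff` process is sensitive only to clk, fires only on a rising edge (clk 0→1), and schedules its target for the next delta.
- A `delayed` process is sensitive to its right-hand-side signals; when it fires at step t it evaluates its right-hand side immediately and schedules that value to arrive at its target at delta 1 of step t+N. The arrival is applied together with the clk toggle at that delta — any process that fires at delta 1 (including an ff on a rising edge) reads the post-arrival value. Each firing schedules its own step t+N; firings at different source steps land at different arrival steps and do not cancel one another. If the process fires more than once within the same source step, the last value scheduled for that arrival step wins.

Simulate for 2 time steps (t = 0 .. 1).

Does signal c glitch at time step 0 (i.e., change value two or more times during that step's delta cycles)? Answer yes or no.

t=0 Δ0: d=0 f=1 e=1 h=1 g=0 a=0 clk=0 b=1 j=1 c=0
  Δ1: clk:0→1
  Δ2: e:1→0
  Δ3: d:0→1
  Δ4: c:0→1
  Δ5: f:1→0
  (5Δ to stable)
t=1 Δ0: d=1 f=0 e=0 h=1 g=0 a=0 clk=1 b=1 j=1 c=1
  Δ1: clk:1→0
  (1Δ to stable)

no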